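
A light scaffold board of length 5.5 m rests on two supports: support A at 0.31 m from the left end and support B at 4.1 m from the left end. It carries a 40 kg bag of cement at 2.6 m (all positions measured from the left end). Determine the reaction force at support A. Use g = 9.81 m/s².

About support B:
Bag of cement: 40 × 9.81 = 392.4 N down at 2.6 m → arm 1.5 m, τ = 392.4 × 1.5 = 588.6 N·m counterclockwise.
Net load moment about support B = 588.6 N·m counterclockwise.
Reaction R at support A is upward at 0.31 m, arm 3.79 m → moment R × 3.79 clockwise.
For rotational equilibrium, R × 3.79 = 588.6, so R = 155 N.

R_A ≈ 155 N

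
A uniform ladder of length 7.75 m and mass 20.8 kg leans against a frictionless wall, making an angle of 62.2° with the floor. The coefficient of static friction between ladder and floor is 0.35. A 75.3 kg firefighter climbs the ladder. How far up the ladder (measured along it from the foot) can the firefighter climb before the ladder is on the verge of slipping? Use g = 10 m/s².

d ≈ 5.5 m

Sum moments about the foot of the ladder (the floor normal and friction both act there and drop out).
Ladder weight 20.8×10 = 208 N acts at 3.875 m along the ladder; its horizontal arm is 3.875·cos62.2° = 1.807 m → τ = 375.9 N·m clockwise.
Firefighter weight 75.3×10 = 753 N at distance d → arm d·cos62.2° → τ = 753·d·0.4664 clockwise.
Wall normal N at the top has arm L sinθ = 6.856 m counterclockwise, so Στ = 0 gives N·6.856 = 375.9 + 351.2·d.
ΣFy = 0 ⇒ N_floor = 961 N, so the maximum friction is μ_s·N_floor = 0.35×961 = 336.3 N. ΣFx = 0 ⇒ N_wall = f, so at the slipping point N = 336.3 N.
Substituting: 336.3×6.856 = 375.9 + 351.2·d ⇒ d = (2306 − 375.9) / 351.2 = 5.5 m.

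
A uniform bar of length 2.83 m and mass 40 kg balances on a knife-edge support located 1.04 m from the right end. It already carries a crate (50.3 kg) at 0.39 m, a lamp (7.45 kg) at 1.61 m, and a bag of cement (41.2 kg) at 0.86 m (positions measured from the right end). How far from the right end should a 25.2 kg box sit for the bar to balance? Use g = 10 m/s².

x ≈ 1.87 m from the right end

Choose the knife-edge support (at 1.04 m from the right end) as the axis so the support reaction has zero arm there.
Beam weight: 40 × 10 = 400 N down at 1.415 m → arm 0.375 m, τ = 400 × 0.375 = 150 N·m counterclockwise.
Crate: 50.3 × 10 = 503 N down at 0.39 m → arm 0.65 m, τ = 503 × 0.65 = 326.9 N·m clockwise.
Lamp: 7.45 × 10 = 74.5 N down at 1.61 m → arm 0.57 m, τ = 74.5 × 0.57 = 42.46 N·m counterclockwise.
Bag of cement: 41.2 × 10 = 412 N down at 0.86 m → arm 0.18 m, τ = 412 × 0.18 = 74.16 N·m clockwise.
Net moment of existing loads = 208.6 N·m clockwise.
The box weighs 25.2 × 10 = 252 N and must supply an equal counterclockwise moment, so its lever arm about the knife-edge support is 208.6 / 252 = 0.828 m.
That puts it at 1.04 + 0.828 = 1.87 m from the right end.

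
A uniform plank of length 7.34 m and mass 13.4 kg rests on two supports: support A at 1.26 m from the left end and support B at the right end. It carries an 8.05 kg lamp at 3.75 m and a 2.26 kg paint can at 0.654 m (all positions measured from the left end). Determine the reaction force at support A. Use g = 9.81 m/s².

R_A ≈ 150 N

Taking torques about support B:
Beam weight: 13.4 × 9.81 = 131.5 N down at 3.67 m → arm 3.67 m, τ = 131.5 × 3.67 = 482.6 N·m counterclockwise.
Lamp: 8.05 × 9.81 = 78.97 N down at 3.75 m → arm 3.59 m, τ = 78.97 × 3.59 = 283.5 N·m counterclockwise.
Paint can: 2.26 × 9.81 = 22.17 N down at 0.654 m → arm 6.686 m, τ = 22.17 × 6.686 = 148.2 N·m counterclockwise.
Net load moment about support B = 914.3 N·m counterclockwise.
Reaction R at support A is upward at 1.26 m, arm 6.08 m → moment R × 6.08 clockwise.
Στ = 0 ⇒ R × 6.08 = 914.3 ⇒ R = 150 N.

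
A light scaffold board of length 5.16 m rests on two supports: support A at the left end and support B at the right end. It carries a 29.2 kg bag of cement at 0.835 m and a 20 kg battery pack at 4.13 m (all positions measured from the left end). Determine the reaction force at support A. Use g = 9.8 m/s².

Take moments about support B.
Bag of cement: 29.2 × 9.8 = 286.2 N down at 0.835 m → arm 4.325 m, τ = 286.2 × 4.325 = 1238 N·m counterclockwise.
Battery pack: 20 × 9.8 = 196 N down at 4.13 m → arm 1.03 m, τ = 196 × 1.03 = 201.9 N·m counterclockwise.
Net load moment about support B = 1440 N·m counterclockwise.
Reaction R at support A is upward at 0 m, arm 5.16 m → moment R × 5.16 clockwise.
Balancing moments: R × 5.16 = 1440, giving R = 279 N.

R_A ≈ 279 N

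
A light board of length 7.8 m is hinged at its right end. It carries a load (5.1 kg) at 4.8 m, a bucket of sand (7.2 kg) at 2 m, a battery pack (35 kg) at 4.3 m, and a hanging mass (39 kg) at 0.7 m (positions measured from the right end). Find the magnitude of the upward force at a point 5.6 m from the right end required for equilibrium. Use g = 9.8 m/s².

Choose the right end as the axis so the unknown pivot reaction has zero arm there.
Load: 5.1 × 9.8 = 49.98 N down at 4.8 m → arm 4.8 m, τ = 49.98 × 4.8 = 239.9 N·m counterclockwise.
Bucket of sand: 7.2 × 9.8 = 70.56 N down at 2 m → arm 2 m, τ = 70.56 × 2 = 141.1 N·m counterclockwise.
Battery pack: 35 × 9.8 = 343 N down at 4.3 m → arm 4.3 m, τ = 343 × 4.3 = 1475 N·m counterclockwise.
Hanging mass: 39 × 9.8 = 382.2 N down at 0.7 m → arm 0.7 m, τ = 382.2 × 0.7 = 267.5 N·m counterclockwise.
Net moment of the loads = 2124 N·m counterclockwise.
The upward force F acts at a point 5.6 m from the right end, arm 5.6 m, giving F × 5.6 clockwise.
Στ = 0 ⇒ F × 5.6 = 2124 ⇒ F = 2124 / 5.6 = 379 N.

F ≈ 379 N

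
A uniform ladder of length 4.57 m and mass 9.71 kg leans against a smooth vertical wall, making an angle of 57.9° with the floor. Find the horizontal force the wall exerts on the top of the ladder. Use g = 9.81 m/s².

Choose the foot of the ladder as the axis so the floor normal and friction both act there and drop out.
Ladder weight 9.71×9.81 = 95.26 N acts at 2.285 m along the ladder; its horizontal arm is 2.285·cos57.9° = 1.214 m → τ = 115.6 N·m clockwise.
Wall normal N acts horizontally at the top; its moment arm is the height L sinθ = 4.57·sin57.9° = 3.871 m, counterclockwise.
Balancing moments: N × 3.871 = 115.6, giving N = 29.9 N.

N_wall ≈ 29.9 N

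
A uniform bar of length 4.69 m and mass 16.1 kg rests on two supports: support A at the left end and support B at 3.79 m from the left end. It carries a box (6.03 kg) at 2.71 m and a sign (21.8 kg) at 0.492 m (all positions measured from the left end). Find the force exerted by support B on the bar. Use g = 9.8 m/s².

Sum moments about support A (its reaction then has zero moment arm).
Beam weight: 16.1 × 9.8 = 157.8 N down at 2.345 m → arm 2.345 m, τ = 157.8 × 2.345 = 370 N·m clockwise.
Box: 6.03 × 9.8 = 59.09 N down at 2.71 m → arm 2.71 m, τ = 59.09 × 2.71 = 160.1 N·m clockwise.
Sign: 21.8 × 9.8 = 213.6 N down at 0.492 m → arm 0.492 m, τ = 213.6 × 0.492 = 105.1 N·m clockwise.
Net load moment about support A = 635.2 N·m clockwise.
Reaction R at support B is upward at 3.79 m, arm 3.79 m → moment R × 3.79 counterclockwise.
Balancing moments: R × 3.79 = 635.2, giving R = 168 N.

R_B ≈ 168 N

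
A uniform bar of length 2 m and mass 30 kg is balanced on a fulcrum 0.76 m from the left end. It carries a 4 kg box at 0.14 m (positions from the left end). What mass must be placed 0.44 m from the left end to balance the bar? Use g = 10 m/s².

m ≈ 14.8 kg

Take moments about the fulcrum (at 0.76 m from the left end).
Beam weight: 30 × 10 = 300 N down at 1 m → arm 0.24 m, τ = 300 × 0.24 = 72 N·m clockwise.
Box: 4 × 10 = 40 N down at 0.14 m → arm 0.62 m, τ = 40 × 0.62 = 24.8 N·m counterclockwise.
Net moment of known loads = 47.2 N·m clockwise.
An unknown mass m at 0.44 m has arm 0.32 m; its moment is m·g·0.32 counterclockwise.
Balancing moments: m × 10 × 0.32 = 47.2, giving m = 47.2 / (10 × 0.32) = 14.8 kg.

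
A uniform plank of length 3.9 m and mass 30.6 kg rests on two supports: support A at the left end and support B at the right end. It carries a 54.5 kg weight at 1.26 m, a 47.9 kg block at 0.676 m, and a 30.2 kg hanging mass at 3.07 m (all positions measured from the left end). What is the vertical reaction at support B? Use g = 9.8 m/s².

Sum moments about support A (its reaction then has zero moment arm).
Beam weight: 30.6 × 9.8 = 299.9 N down at 1.95 m → arm 1.95 m, τ = 299.9 × 1.95 = 584.8 N·m clockwise.
Weight: 54.5 × 9.8 = 534.1 N down at 1.26 m → arm 1.26 m, τ = 534.1 × 1.26 = 673 N·m clockwise.
Block: 47.9 × 9.8 = 469.4 N down at 0.676 m → arm 0.676 m, τ = 469.4 × 0.676 = 317.3 N·m clockwise.
Hanging mass: 30.2 × 9.8 = 296 N down at 3.07 m → arm 3.07 m, τ = 296 × 3.07 = 908.7 N·m clockwise.
Net load moment about support A = 2484 N·m clockwise.
Reaction R at support B is upward at 3.9 m, arm 3.9 m → moment R × 3.9 counterclockwise.
Στ = 0 ⇒ R × 3.9 = 2484 ⇒ R = 637 N.

R_B ≈ 637 N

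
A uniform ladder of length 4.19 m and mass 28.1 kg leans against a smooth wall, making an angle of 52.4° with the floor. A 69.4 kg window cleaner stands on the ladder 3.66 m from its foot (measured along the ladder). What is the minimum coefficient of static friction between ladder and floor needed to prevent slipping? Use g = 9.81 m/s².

Sum moments about the foot of the ladder (the floor normal and friction both act there and drop out).
Ladder weight 28.1×9.81 = 275.7 N acts at 2.095 m along the ladder; its horizontal arm is 2.095·cos52.4° = 1.278 m → τ = 352.3 N·m clockwise.
Window cleaner: 69.4×9.81 = 680.8 N at 3.66 m → arm 2.233 m → τ = 1520 N·m clockwise.
Wall normal N acts horizontally at the top; its moment arm is the height L sinθ = 4.19·sin52.4° = 3.32 m, counterclockwise.
Setting net torque to zero: N × 3.32 = 1872 → N = 563.9 N.
ΣFx = 0 ⇒ f = N_wall = 563.9 N. ΣFy = 0 ⇒ N_floor = 956.5 N.
μ_min = f / N_floor = 563.9 / 956.5 = 0.59.

μ_min ≈ 0.59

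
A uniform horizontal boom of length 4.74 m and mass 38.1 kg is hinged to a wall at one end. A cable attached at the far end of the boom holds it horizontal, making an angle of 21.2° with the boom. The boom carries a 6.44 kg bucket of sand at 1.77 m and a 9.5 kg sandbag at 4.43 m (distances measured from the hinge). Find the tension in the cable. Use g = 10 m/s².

T ≈ 839 N

Take moments about the hinge.
Beam weight: 38.1 × 10 = 381 N down at 2.37 m → arm 2.37 m, τ = 381 × 2.37 = 903 N·m clockwise.
Bucket of sand: 6.44 × 10 = 64.4 N down at 1.77 m → arm 1.77 m, τ = 64.4 × 1.77 = 114 N·m clockwise.
Sandbag: 9.5 × 10 = 95 N down at 4.43 m → arm 4.43 m, τ = 95 × 4.43 = 420.8 N·m clockwise.
Total clockwise load moment = 1438 N·m.
The cable tension T acts at 4.74 m; only its component perpendicular to the boom, T sinθ, produces torque. sin 21.2° = 0.3616.
Balancing moments: T × 4.74 × 0.3616 = 1438, giving T = 1438 / 1.714 = 839 N.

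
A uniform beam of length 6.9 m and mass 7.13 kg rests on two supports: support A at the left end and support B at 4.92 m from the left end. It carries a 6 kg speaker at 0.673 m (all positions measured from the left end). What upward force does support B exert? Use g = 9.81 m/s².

R_B ≈ 57.1 N

About support A:
Beam weight: 7.13 × 9.81 = 69.95 N down at 3.45 m → arm 3.45 m, τ = 69.95 × 3.45 = 241.3 N·m clockwise.
Speaker: 6 × 9.81 = 58.86 N down at 0.673 m → arm 0.673 m, τ = 58.86 × 0.673 = 39.61 N·m clockwise.
Net load moment about support A = 280.9 N·m clockwise.
Reaction R at support B is upward at 4.92 m, arm 4.92 m → moment R × 4.92 counterclockwise.
Στ = 0 ⇒ R × 4.92 = 280.9 ⇒ R = 57.1 N.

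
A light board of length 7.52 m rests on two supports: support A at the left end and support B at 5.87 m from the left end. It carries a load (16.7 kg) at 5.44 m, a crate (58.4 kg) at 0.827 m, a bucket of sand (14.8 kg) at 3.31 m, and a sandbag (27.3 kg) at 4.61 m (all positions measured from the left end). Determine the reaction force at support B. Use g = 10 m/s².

Sum moments about support A (its reaction then has zero moment arm).
Load: 16.7 × 10 = 167 N down at 5.44 m → arm 5.44 m, τ = 167 × 5.44 = 908.5 N·m clockwise.
Crate: 58.4 × 10 = 584 N down at 0.827 m → arm 0.827 m, τ = 584 × 0.827 = 483 N·m clockwise.
Bucket of sand: 14.8 × 10 = 148 N down at 3.31 m → arm 3.31 m, τ = 148 × 3.31 = 489.9 N·m clockwise.
Sandbag: 27.3 × 10 = 273 N down at 4.61 m → arm 4.61 m, τ = 273 × 4.61 = 1259 N·m clockwise.
Net load moment about support A = 3140 N·m clockwise.
Reaction R at support B is upward at 5.87 m, arm 5.87 m → moment R × 5.87 counterclockwise.
Balancing moments: R × 5.87 = 3140, giving R = 535 N.

R_B ≈ 535 N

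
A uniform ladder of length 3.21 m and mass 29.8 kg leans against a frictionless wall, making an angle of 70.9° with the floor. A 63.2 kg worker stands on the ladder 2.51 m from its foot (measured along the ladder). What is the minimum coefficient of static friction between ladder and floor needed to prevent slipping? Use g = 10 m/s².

μ_min ≈ 0.239

About the foot of the ladder:
Ladder weight 29.8×10 = 298 N acts at 1.605 m along the ladder; its horizontal arm is 1.605·cos70.9° = 0.5252 m → τ = 156.5 N·m clockwise.
Worker: 63.2×10 = 632 N at 2.51 m → arm 0.8213 m → τ = 519.1 N·m clockwise.
Wall normal N acts horizontally at the top; its moment arm is the height L sinθ = 3.21·sin70.9° = 3.033 m, counterclockwise.
Στ = 0 ⇒ N × 3.033 = 675.6 ⇒ N = 222.7 N.
ΣFx = 0 ⇒ f = N_wall = 222.7 N. ΣFy = 0 ⇒ N_floor = 930 N.
μ_min = f / N_floor = 222.7 / 930 = 0.239.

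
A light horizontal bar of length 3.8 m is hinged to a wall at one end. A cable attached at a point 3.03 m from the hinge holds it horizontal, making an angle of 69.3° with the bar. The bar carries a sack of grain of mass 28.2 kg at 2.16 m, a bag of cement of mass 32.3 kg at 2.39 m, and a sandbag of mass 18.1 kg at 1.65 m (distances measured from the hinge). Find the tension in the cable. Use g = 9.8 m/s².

Take moments about the hinge.
Sack of grain: 28.2 × 9.8 = 276.4 N down at 2.16 m → arm 2.16 m, τ = 276.4 × 2.16 = 597 N·m clockwise.
Bag of cement: 32.3 × 9.8 = 316.5 N down at 2.39 m → arm 2.39 m, τ = 316.5 × 2.39 = 756.4 N·m clockwise.
Sandbag: 18.1 × 9.8 = 177.4 N down at 1.65 m → arm 1.65 m, τ = 177.4 × 1.65 = 292.7 N·m clockwise.
Total clockwise load moment = 1646 N·m.
The cable tension T acts at 3.03 m; only its component perpendicular to the bar, T sinθ, produces torque. sin 69.3° = 0.9354.
Balancing moments: T × 3.03 × 0.9354 = 1646, giving T = 1646 / 2.834 = 581 N.

T ≈ 581 N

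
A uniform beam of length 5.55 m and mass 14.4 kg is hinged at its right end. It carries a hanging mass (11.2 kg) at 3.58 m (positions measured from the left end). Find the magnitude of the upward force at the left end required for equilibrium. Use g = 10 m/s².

F ≈ 112 N

Sum moments about the right end (the unknown pivot reaction has zero arm there).
Beam weight: 14.4 × 10 = 144 N down at 2.775 m → arm 2.775 m, τ = 144 × 2.775 = 399.6 N·m counterclockwise.
Hanging mass: 11.2 × 10 = 112 N down at 3.58 m → arm 1.97 m, τ = 112 × 1.97 = 220.6 N·m counterclockwise.
Net moment of the loads = 620.2 N·m counterclockwise.
The upward force F acts at the left end, arm 5.55 m, giving F × 5.55 clockwise.
Setting net torque to zero: F × 5.55 = 620.2 → F = 620.2 / 5.55 = 112 N.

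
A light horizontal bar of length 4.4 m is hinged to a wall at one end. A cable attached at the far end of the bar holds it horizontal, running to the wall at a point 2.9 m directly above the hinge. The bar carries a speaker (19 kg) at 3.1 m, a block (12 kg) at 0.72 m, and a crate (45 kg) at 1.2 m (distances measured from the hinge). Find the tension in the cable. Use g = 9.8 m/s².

T ≈ 492 N

Choose the hinge as the axis so the unknown hinge reaction has zero arm there.
Speaker: 19 × 9.8 = 186.2 N down at 3.1 m → arm 3.1 m, τ = 186.2 × 3.1 = 577.2 N·m clockwise.
Block: 12 × 9.8 = 117.6 N down at 0.72 m → arm 0.72 m, τ = 117.6 × 0.72 = 84.67 N·m clockwise.
Crate: 45 × 9.8 = 441 N down at 1.2 m → arm 1.2 m, τ = 441 × 1.2 = 529.2 N·m clockwise.
Total clockwise load moment = 1191 N·m.
The cable tension T acts at 4.4 m; only its component perpendicular to the bar, T sinθ, produces torque. sinθ = h/√(h²+d²) = 2.9/√(2.9²+4.4²) = 0.5503.
Setting net torque to zero: T × 4.4 × 0.5503 = 1191 → T = 1191 / 2.421 = 492 N.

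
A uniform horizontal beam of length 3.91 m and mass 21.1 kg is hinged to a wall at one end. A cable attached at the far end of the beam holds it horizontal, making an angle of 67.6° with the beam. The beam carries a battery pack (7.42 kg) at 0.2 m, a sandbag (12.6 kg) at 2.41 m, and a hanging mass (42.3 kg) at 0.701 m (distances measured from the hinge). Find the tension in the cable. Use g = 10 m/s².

T ≈ 284 N

Taking torques about the hinge:
Beam weight: 21.1 × 10 = 211 N down at 1.955 m → arm 1.955 m, τ = 211 × 1.955 = 412.5 N·m clockwise.
Battery pack: 7.42 × 10 = 74.2 N down at 0.2 m → arm 0.2 m, τ = 74.2 × 0.2 = 14.84 N·m clockwise.
Sandbag: 12.6 × 10 = 126 N down at 2.41 m → arm 2.41 m, τ = 126 × 2.41 = 303.7 N·m clockwise.
Hanging mass: 42.3 × 10 = 423 N down at 0.701 m → arm 0.701 m, τ = 423 × 0.701 = 296.5 N·m clockwise.
Total clockwise load moment = 1028 N·m.
The cable tension T acts at 3.91 m; only its component perpendicular to the beam, T sinθ, produces torque. sin 67.6° = 0.9245.
Balancing moments: T × 3.91 × 0.9245 = 1028, giving T = 1028 / 3.615 = 284 N.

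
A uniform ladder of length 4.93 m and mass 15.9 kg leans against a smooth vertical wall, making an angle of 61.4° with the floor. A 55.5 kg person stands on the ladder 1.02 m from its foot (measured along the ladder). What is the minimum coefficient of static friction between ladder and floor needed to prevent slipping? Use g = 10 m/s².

μ_min ≈ 0.148

Choose the foot of the ladder as the axis so the floor normal and friction both act there and drop out.
Ladder weight 15.9×10 = 159 N acts at 2.465 m along the ladder; its horizontal arm is 2.465·cos61.4° = 1.18 m → τ = 187.6 N·m clockwise.
Person: 55.5×10 = 555 N at 1.02 m → arm 0.4883 m → τ = 271 N·m clockwise.
Wall normal N acts horizontally at the top; its moment arm is the height L sinθ = 4.93·sin61.4° = 4.328 m, counterclockwise.
Setting net torque to zero: N × 4.328 = 458.6 → N = 106 N.
ΣFx = 0 ⇒ f = N_wall = 106 N. ΣFy = 0 ⇒ N_floor = 714 N.
μ_min = f / N_floor = 106 / 714 = 0.148.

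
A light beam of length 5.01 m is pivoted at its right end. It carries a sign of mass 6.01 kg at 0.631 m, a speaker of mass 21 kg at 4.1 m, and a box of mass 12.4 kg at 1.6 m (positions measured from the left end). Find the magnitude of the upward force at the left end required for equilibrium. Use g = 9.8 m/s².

About the right end:
Sign: 6.01 × 9.8 = 58.9 N down at 0.631 m → arm 4.379 m, τ = 58.9 × 4.379 = 257.9 N·m counterclockwise.
Speaker: 21 × 9.8 = 205.8 N down at 4.1 m → arm 0.91 m, τ = 205.8 × 0.91 = 187.3 N·m counterclockwise.
Box: 12.4 × 9.8 = 121.5 N down at 1.6 m → arm 3.41 m, τ = 121.5 × 3.41 = 414.3 N·m counterclockwise.
Net moment of the loads = 859.5 N·m counterclockwise.
The upward force F acts at the left end, arm 5.01 m, giving F × 5.01 clockwise.
For rotational equilibrium, F × 5.01 = 859.5, so F = 859.5 / 5.01 = 172 N.

F ≈ 172 N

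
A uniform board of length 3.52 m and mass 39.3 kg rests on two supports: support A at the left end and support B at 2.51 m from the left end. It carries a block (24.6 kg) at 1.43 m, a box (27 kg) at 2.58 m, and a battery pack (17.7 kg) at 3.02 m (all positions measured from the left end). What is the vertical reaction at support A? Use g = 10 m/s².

R_A ≈ 180 N

Choose support B as the axis so its reaction then has zero moment arm.
Beam weight: 39.3 × 10 = 393 N down at 1.76 m → arm 0.75 m, τ = 393 × 0.75 = 294.8 N·m counterclockwise.
Block: 24.6 × 10 = 246 N down at 1.43 m → arm 1.08 m, τ = 246 × 1.08 = 265.7 N·m counterclockwise.
Box: 27 × 10 = 270 N down at 2.58 m → arm 0.07 m, τ = 270 × 0.07 = 18.9 N·m clockwise.
Battery pack: 17.7 × 10 = 177 N down at 3.02 m → arm 0.51 m, τ = 177 × 0.51 = 90.27 N·m clockwise.
Net load moment about support B = 451.3 N·m counterclockwise.
Reaction R at support A is upward at 0 m, arm 2.51 m → moment R × 2.51 clockwise.
For rotational equilibrium, R × 2.51 = 451.3, so R = 180 N.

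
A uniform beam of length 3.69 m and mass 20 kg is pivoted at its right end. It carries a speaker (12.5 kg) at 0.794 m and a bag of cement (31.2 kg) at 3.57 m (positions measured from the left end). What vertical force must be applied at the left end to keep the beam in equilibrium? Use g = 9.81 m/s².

Take moments about the right end.
Beam weight: 20 × 9.81 = 196.2 N down at 1.845 m → arm 1.845 m, τ = 196.2 × 1.845 = 362 N·m counterclockwise.
Speaker: 12.5 × 9.81 = 122.6 N down at 0.794 m → arm 2.896 m, τ = 122.6 × 2.896 = 355 N·m counterclockwise.
Bag of cement: 31.2 × 9.81 = 306.1 N down at 3.57 m → arm 0.12 m, τ = 306.1 × 0.12 = 36.73 N·m counterclockwise.
Net moment of the loads = 753.7 N·m counterclockwise.
The upward force F acts at the left end, arm 3.69 m, giving F × 3.69 clockwise.
Setting net torque to zero: F × 3.69 = 753.7 → F = 753.7 / 3.69 = 204 N.

F ≈ 204 N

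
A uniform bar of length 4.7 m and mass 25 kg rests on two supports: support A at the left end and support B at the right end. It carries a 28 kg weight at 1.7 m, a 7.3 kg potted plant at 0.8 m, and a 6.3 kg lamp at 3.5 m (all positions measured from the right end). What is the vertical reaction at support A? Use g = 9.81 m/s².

Taking torques about support B:
Beam weight: 25 × 9.81 = 245.2 N down at 2.35 m → arm 2.35 m, τ = 245.2 × 2.35 = 576.2 N·m counterclockwise.
Weight: 28 × 9.81 = 274.7 N down at 1.7 m → arm 1.7 m, τ = 274.7 × 1.7 = 467 N·m counterclockwise.
Potted plant: 7.3 × 9.81 = 71.61 N down at 0.8 m → arm 0.8 m, τ = 71.61 × 0.8 = 57.29 N·m counterclockwise.
Lamp: 6.3 × 9.81 = 61.8 N down at 3.5 m → arm 3.5 m, τ = 61.8 × 3.5 = 216.3 N·m counterclockwise.
Net load moment about support B = 1317 N·m counterclockwise.
Reaction R at support A is upward at 4.7 m, arm 4.7 m → moment R × 4.7 clockwise.
For rotational equilibrium, R × 4.7 = 1317, so R = 280 N.

R_A ≈ 280 N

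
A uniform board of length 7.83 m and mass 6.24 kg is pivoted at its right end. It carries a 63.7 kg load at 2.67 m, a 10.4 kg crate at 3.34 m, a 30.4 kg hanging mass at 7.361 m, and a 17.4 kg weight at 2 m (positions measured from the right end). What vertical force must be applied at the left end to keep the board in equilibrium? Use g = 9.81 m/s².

F ≈ 611 N

About the right end:
Beam weight: 6.24 × 9.81 = 61.21 N down at 3.915 m → arm 3.915 m, τ = 61.21 × 3.915 = 239.6 N·m counterclockwise.
Load: 63.7 × 9.81 = 624.9 N down at 2.67 m → arm 2.67 m, τ = 624.9 × 2.67 = 1668 N·m counterclockwise.
Crate: 10.4 × 9.81 = 102 N down at 3.34 m → arm 3.34 m, τ = 102 × 3.34 = 340.7 N·m counterclockwise.
Hanging mass: 30.4 × 9.81 = 298.2 N down at 7.361 m → arm 7.361 m, τ = 298.2 × 7.361 = 2195 N·m counterclockwise.
Weight: 17.4 × 9.81 = 170.7 N down at 2 m → arm 2 m, τ = 170.7 × 2 = 341.4 N·m counterclockwise.
Net moment of the loads = 4785 N·m counterclockwise.
The upward force F acts at the left end, arm 7.83 m, giving F × 7.83 clockwise.
Στ = 0 ⇒ F × 7.83 = 4785 ⇒ F = 4785 / 7.83 = 611 N.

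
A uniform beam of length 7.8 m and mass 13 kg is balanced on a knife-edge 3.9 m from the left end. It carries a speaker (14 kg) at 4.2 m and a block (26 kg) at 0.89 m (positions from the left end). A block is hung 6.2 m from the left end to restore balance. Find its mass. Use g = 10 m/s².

Sum moments about the knife-edge (at 3.9 m from the left end) (the support reaction has zero arm there).
Beam weight: acts at the knife-edge, moment arm 0 → no torque.
Speaker: 14 × 10 = 140 N down at 4.2 m → arm 0.3 m, τ = 140 × 0.3 = 42 N·m clockwise.
Block: 26 × 10 = 260 N down at 0.89 m → arm 3.01 m, τ = 260 × 3.01 = 782.6 N·m counterclockwise.
Net moment of known loads = 740.6 N·m counterclockwise.
An unknown mass m at 6.2 m has arm 2.3 m; its moment is m·g·2.3 clockwise.
Setting net torque to zero: m × 10 × 2.3 = 740.6 → m = 740.6 / (10 × 2.3) = 32.2 kg.

m ≈ 32.2 kg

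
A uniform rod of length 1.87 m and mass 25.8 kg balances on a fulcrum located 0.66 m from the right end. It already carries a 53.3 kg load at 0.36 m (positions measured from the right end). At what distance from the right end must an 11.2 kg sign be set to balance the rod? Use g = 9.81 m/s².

x ≈ 1.45 m from the right end

Taking torques about the fulcrum (at 0.66 m from the right end):
Beam weight: 25.8 × 9.81 = 253.1 N down at 0.935 m → arm 0.275 m, τ = 253.1 × 0.275 = 69.6 N·m counterclockwise.
Load: 53.3 × 9.81 = 522.9 N down at 0.36 m → arm 0.3 m, τ = 522.9 × 0.3 = 156.9 N·m clockwise.
Net moment of existing loads = 87.3 N·m clockwise.
The sign weighs 11.2 × 9.81 = 109.9 N and must supply an equal counterclockwise moment, so its lever arm about the fulcrum is 87.3 / 109.9 = 0.794 m.
That puts it at 0.66 + 0.794 = 1.45 m from the right end.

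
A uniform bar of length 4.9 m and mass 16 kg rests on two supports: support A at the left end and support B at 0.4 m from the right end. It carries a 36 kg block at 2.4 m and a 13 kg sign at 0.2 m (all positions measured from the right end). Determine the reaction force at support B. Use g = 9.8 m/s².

R_B ≈ 414 N

Choose support A as the axis so its reaction then has zero moment arm.
Beam weight: 16 × 9.8 = 156.8 N down at 2.45 m → arm 2.45 m, τ = 156.8 × 2.45 = 384.2 N·m clockwise.
Block: 36 × 9.8 = 352.8 N down at 2.4 m → arm 2.5 m, τ = 352.8 × 2.5 = 882 N·m clockwise.
Sign: 13 × 9.8 = 127.4 N down at 0.2 m → arm 4.7 m, τ = 127.4 × 4.7 = 598.8 N·m clockwise.
Net load moment about support A = 1865 N·m clockwise.
Reaction R at support B is upward at 0.4 m, arm 4.5 m → moment R × 4.5 counterclockwise.
Στ = 0 ⇒ R × 4.5 = 1865 ⇒ R = 414 N.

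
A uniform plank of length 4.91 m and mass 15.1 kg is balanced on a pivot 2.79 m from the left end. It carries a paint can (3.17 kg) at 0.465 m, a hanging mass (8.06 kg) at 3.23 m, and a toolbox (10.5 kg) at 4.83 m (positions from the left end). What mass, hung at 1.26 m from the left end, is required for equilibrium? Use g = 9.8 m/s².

m ≈ 8.19 kg

Take moments about the pivot (at 2.79 m from the left end).
Beam weight: 15.1 × 9.8 = 148 N down at 2.455 m → arm 0.335 m, τ = 148 × 0.335 = 49.58 N·m counterclockwise.
Paint can: 3.17 × 9.8 = 31.07 N down at 0.465 m → arm 2.325 m, τ = 31.07 × 2.325 = 72.24 N·m counterclockwise.
Hanging mass: 8.06 × 9.8 = 78.99 N down at 3.23 m → arm 0.44 m, τ = 78.99 × 0.44 = 34.76 N·m clockwise.
Toolbox: 10.5 × 9.8 = 102.9 N down at 4.83 m → arm 2.04 m, τ = 102.9 × 2.04 = 209.9 N·m clockwise.
Net moment of known loads = 122.8 N·m clockwise.
An unknown mass m at 1.26 m has arm 1.53 m; its moment is m·g·1.53 counterclockwise.
Balancing moments: m × 9.8 × 1.53 = 122.8, giving m = 122.8 / (9.8 × 1.53) = 8.19 kg.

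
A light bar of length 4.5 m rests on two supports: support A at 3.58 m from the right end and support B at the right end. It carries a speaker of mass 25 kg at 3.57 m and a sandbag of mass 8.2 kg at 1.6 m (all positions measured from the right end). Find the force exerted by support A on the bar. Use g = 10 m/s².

Choose support B as the axis so its reaction then has zero moment arm.
Speaker: 25 × 10 = 250 N down at 3.57 m → arm 3.57 m, τ = 250 × 3.57 = 892.5 N·m counterclockwise.
Sandbag: 8.2 × 10 = 82 N down at 1.6 m → arm 1.6 m, τ = 82 × 1.6 = 131.2 N·m counterclockwise.
Net load moment about support B = 1024 N·m counterclockwise.
Reaction R at support A is upward at 3.58 m, arm 3.58 m → moment R × 3.58 clockwise.
Setting net torque to zero: R × 3.58 = 1024 → R = 286 N.

R_A ≈ 286 N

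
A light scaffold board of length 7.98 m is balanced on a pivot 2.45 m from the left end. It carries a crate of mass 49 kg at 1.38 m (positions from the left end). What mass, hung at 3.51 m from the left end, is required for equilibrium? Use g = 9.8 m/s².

Taking torques about the pivot (at 2.45 m from the left end):
Crate: 49 × 9.8 = 480.2 N down at 1.38 m → arm 1.07 m, τ = 480.2 × 1.07 = 513.8 N·m counterclockwise.
Net moment of known loads = 513.8 N·m counterclockwise.
An unknown mass m at 3.51 m has arm 1.06 m; its moment is m·g·1.06 clockwise.
For rotational equilibrium, m × 9.8 × 1.06 = 513.8, so m = 513.8 / (9.8 × 1.06) = 49.5 kg.

m ≈ 49.5 kg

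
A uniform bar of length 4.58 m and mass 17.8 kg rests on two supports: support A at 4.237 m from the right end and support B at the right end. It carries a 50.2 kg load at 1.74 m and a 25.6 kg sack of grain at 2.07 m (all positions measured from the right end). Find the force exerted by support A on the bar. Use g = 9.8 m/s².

Taking torques about support B:
Beam weight: 17.8 × 9.8 = 174.4 N down at 2.29 m → arm 2.29 m, τ = 174.4 × 2.29 = 399.4 N·m counterclockwise.
Load: 50.2 × 9.8 = 492 N down at 1.74 m → arm 1.74 m, τ = 492 × 1.74 = 856.1 N·m counterclockwise.
Sack of grain: 25.6 × 9.8 = 250.9 N down at 2.07 m → arm 2.07 m, τ = 250.9 × 2.07 = 519.4 N·m counterclockwise.
Net load moment about support B = 1775 N·m counterclockwise.
Reaction R at support A is upward at 4.237 m, arm 4.237 m → moment R × 4.237 clockwise.
For rotational equilibrium, R × 4.237 = 1775, so R = 419 N.

R_A ≈ 419 N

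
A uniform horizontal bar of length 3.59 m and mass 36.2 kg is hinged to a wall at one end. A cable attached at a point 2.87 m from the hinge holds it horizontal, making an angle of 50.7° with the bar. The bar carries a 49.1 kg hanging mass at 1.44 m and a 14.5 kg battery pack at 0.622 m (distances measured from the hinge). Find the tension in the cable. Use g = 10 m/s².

T ≈ 652 N

About the hinge:
Beam weight: 36.2 × 10 = 362 N down at 1.795 m → arm 1.795 m, τ = 362 × 1.795 = 649.8 N·m clockwise.
Hanging mass: 49.1 × 10 = 491 N down at 1.44 m → arm 1.44 m, τ = 491 × 1.44 = 707 N·m clockwise.
Battery pack: 14.5 × 10 = 145 N down at 0.622 m → arm 0.622 m, τ = 145 × 0.622 = 90.19 N·m clockwise.
Total clockwise load moment = 1447 N·m.
The cable tension T acts at 2.87 m; only its component perpendicular to the bar, T sinθ, produces torque. sin 50.7° = 0.7738.
For rotational equilibrium, T × 2.87 × 0.7738 = 1447, so T = 1447 / 2.221 = 652 N.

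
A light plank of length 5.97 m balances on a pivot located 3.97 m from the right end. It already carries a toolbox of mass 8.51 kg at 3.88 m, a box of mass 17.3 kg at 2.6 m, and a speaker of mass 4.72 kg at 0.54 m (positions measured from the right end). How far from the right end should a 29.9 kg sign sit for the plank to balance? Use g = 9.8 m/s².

x ≈ 5.33 m from the right end

Choose the pivot (at 3.97 m from the right end) as the axis so the support reaction has zero arm there.
Toolbox: 8.51 × 9.8 = 83.4 N down at 3.88 m → arm 0.09 m, τ = 83.4 × 0.09 = 7.506 N·m clockwise.
Box: 17.3 × 9.8 = 169.5 N down at 2.6 m → arm 1.37 m, τ = 169.5 × 1.37 = 232.2 N·m clockwise.
Speaker: 4.72 × 9.8 = 46.26 N down at 0.54 m → arm 3.43 m, τ = 46.26 × 3.43 = 158.7 N·m clockwise.
Net moment of existing loads = 398.4 N·m clockwise.
The sign weighs 29.9 × 9.8 = 293 N and must supply an equal counterclockwise moment, so its lever arm about the pivot is 398.4 / 293 = 1.36 m.
That puts it at 3.97 + 1.36 = 5.33 m from the right end.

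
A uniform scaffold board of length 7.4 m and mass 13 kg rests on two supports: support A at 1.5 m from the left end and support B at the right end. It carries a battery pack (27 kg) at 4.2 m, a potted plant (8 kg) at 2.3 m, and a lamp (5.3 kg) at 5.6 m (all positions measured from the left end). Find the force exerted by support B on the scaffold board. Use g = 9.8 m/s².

Take moments about support A.
Beam weight: 13 × 9.8 = 127.4 N down at 3.7 m → arm 2.2 m, τ = 127.4 × 2.2 = 280.3 N·m clockwise.
Battery pack: 27 × 9.8 = 264.6 N down at 4.2 m → arm 2.7 m, τ = 264.6 × 2.7 = 714.4 N·m clockwise.
Potted plant: 8 × 9.8 = 78.4 N down at 2.3 m → arm 0.8 m, τ = 78.4 × 0.8 = 62.72 N·m clockwise.
Lamp: 5.3 × 9.8 = 51.94 N down at 5.6 m → arm 4.1 m, τ = 51.94 × 4.1 = 213 N·m clockwise.
Net load moment about support A = 1270 N·m clockwise.
Reaction R at support B is upward at 7.4 m, arm 5.9 m → moment R × 5.9 counterclockwise.
Setting net torque to zero: R × 5.9 = 1270 → R = 215 N.

R_B ≈ 215 N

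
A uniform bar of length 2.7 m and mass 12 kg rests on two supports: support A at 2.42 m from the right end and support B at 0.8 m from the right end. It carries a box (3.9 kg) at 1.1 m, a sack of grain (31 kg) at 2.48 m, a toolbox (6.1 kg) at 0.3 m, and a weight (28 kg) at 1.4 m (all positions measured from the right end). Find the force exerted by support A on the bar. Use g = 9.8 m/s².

R_A ≈ 445 N

Sum moments about support B (its reaction then has zero moment arm).
Beam weight: 12 × 9.8 = 117.6 N down at 1.35 m → arm 0.55 m, τ = 117.6 × 0.55 = 64.68 N·m counterclockwise.
Box: 3.9 × 9.8 = 38.22 N down at 1.1 m → arm 0.3 m, τ = 38.22 × 0.3 = 11.47 N·m counterclockwise.
Sack of grain: 31 × 9.8 = 303.8 N down at 2.48 m → arm 1.68 m, τ = 303.8 × 1.68 = 510.4 N·m counterclockwise.
Toolbox: 6.1 × 9.8 = 59.78 N down at 0.3 m → arm 0.5 m, τ = 59.78 × 0.5 = 29.89 N·m clockwise.
Weight: 28 × 9.8 = 274.4 N down at 1.4 m → arm 0.6 m, τ = 274.4 × 0.6 = 164.6 N·m counterclockwise.
Net load moment about support B = 721.3 N·m counterclockwise.
Reaction R at support A is upward at 2.42 m, arm 1.62 m → moment R × 1.62 clockwise.
Setting net torque to zero: R × 1.62 = 721.3 → R = 445 N.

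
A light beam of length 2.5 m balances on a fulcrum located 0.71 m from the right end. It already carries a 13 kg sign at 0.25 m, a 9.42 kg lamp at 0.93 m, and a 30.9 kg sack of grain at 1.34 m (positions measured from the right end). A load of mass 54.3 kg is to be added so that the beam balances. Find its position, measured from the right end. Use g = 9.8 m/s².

x ≈ 0.423 m from the right end

Taking torques about the fulcrum (at 0.71 m from the right end):
Sign: 13 × 9.8 = 127.4 N down at 0.25 m → arm 0.46 m, τ = 127.4 × 0.46 = 58.6 N·m clockwise.
Lamp: 9.42 × 9.8 = 92.32 N down at 0.93 m → arm 0.22 m, τ = 92.32 × 0.22 = 20.31 N·m counterclockwise.
Sack of grain: 30.9 × 9.8 = 302.8 N down at 1.34 m → arm 0.63 m, τ = 302.8 × 0.63 = 190.8 N·m counterclockwise.
Net moment of existing loads = 152.5 N·m counterclockwise.
The load weighs 54.3 × 9.8 = 532.1 N and must supply an equal clockwise moment, so its lever arm about the fulcrum is 152.5 / 532.1 = 0.287 m.
That puts it at 0.71 − 0.287 = 0.423 m from the right end.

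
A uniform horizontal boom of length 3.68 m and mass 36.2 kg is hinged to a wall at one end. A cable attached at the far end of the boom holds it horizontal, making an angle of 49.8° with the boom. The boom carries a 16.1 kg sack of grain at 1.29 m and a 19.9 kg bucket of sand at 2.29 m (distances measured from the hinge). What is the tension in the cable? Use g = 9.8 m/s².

T ≈ 464 N

About the hinge:
Beam weight: 36.2 × 9.8 = 354.8 N down at 1.84 m → arm 1.84 m, τ = 354.8 × 1.84 = 652.8 N·m clockwise.
Sack of grain: 16.1 × 9.8 = 157.8 N down at 1.29 m → arm 1.29 m, τ = 157.8 × 1.29 = 203.6 N·m clockwise.
Bucket of sand: 19.9 × 9.8 = 195 N down at 2.29 m → arm 2.29 m, τ = 195 × 2.29 = 446.6 N·m clockwise.
Total clockwise load moment = 1303 N·m.
The cable tension T acts at 3.68 m; only its component perpendicular to the boom, T sinθ, produces torque. sin 49.8° = 0.7638.
Setting net torque to zero: T × 3.68 × 0.7638 = 1303 → T = 1303 / 2.811 = 464 N.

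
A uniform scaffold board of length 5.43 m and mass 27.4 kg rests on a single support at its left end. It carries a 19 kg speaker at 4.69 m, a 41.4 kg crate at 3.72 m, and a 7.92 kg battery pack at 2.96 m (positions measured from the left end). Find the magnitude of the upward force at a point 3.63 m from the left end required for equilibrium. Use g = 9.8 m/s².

Sum moments about the left end (the unknown pivot reaction has zero arm there).
Beam weight: 27.4 × 9.8 = 268.5 N down at 2.715 m → arm 2.715 m, τ = 268.5 × 2.715 = 729 N·m clockwise.
Speaker: 19 × 9.8 = 186.2 N down at 4.69 m → arm 4.69 m, τ = 186.2 × 4.69 = 873.3 N·m clockwise.
Crate: 41.4 × 9.8 = 405.7 N down at 3.72 m → arm 3.72 m, τ = 405.7 × 3.72 = 1509 N·m clockwise.
Battery pack: 7.92 × 9.8 = 77.62 N down at 2.96 m → arm 2.96 m, τ = 77.62 × 2.96 = 229.8 N·m clockwise.
Net moment of the loads = 3341 N·m clockwise.
The upward force F acts at a point 3.63 m from the left end, arm 3.63 m, giving F × 3.63 counterclockwise.
For rotational equilibrium, F × 3.63 = 3341, so F = 3341 / 3.63 = 920 N.

F ≈ 920 N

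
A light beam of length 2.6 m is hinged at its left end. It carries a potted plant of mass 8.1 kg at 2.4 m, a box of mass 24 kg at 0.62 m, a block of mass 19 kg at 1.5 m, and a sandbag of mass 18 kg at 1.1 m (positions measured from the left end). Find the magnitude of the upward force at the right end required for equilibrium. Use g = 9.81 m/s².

About the left end:
Potted plant: 8.1 × 9.81 = 79.46 N down at 2.4 m → arm 2.4 m, τ = 79.46 × 2.4 = 190.7 N·m clockwise.
Box: 24 × 9.81 = 235.4 N down at 0.62 m → arm 0.62 m, τ = 235.4 × 0.62 = 145.9 N·m clockwise.
Block: 19 × 9.81 = 186.4 N down at 1.5 m → arm 1.5 m, τ = 186.4 × 1.5 = 279.6 N·m clockwise.
Sandbag: 18 × 9.81 = 176.6 N down at 1.1 m → arm 1.1 m, τ = 176.6 × 1.1 = 194.3 N·m clockwise.
Net moment of the loads = 810.5 N·m clockwise.
The upward force F acts at the right end, arm 2.6 m, giving F × 2.6 counterclockwise.
For rotational equilibrium, F × 2.6 = 810.5, so F = 810.5 / 2.6 = 312 N.

F ≈ 312 N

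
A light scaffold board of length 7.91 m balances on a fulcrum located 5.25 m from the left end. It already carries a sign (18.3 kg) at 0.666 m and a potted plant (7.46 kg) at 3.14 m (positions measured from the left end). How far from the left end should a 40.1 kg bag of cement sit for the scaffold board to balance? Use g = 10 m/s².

x ≈ 7.73 m from the left end

About the fulcrum (at 5.25 m from the left end):
Sign: 18.3 × 10 = 183 N down at 0.666 m → arm 4.584 m, τ = 183 × 4.584 = 838.9 N·m counterclockwise.
Potted plant: 7.46 × 10 = 74.6 N down at 3.14 m → arm 2.11 m, τ = 74.6 × 2.11 = 157.4 N·m counterclockwise.
Net moment of existing loads = 996.3 N·m counterclockwise.
The bag of cement weighs 40.1 × 10 = 401 N and must supply an equal clockwise moment, so its lever arm about the fulcrum is 996.3 / 401 = 2.48 m.
That puts it at 5.25 + 2.48 = 7.73 m from the left end.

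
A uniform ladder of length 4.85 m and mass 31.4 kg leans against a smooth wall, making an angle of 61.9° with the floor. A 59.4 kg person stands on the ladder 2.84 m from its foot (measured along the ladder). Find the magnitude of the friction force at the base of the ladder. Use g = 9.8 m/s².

Choose the foot of the ladder as the axis so the floor normal and friction both act there and drop out.
Ladder weight 31.4×9.8 = 307.7 N acts at 2.425 m along the ladder; its horizontal arm is 2.425·cos61.9° = 1.142 m → τ = 351.4 N·m clockwise.
Person: 59.4×9.8 = 582.1 N at 2.84 m → arm 1.338 m → τ = 778.8 N·m clockwise.
Wall normal N acts horizontally at the top; its moment arm is the height L sinθ = 4.85·sin61.9° = 4.278 m, counterclockwise.
Setting net torque to zero: N × 4.278 = 1130 → N = 264 N.
ΣFx = 0: friction at the foot balances the wall's push, so f = N_wall = 264 N.

f ≈ 264 N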